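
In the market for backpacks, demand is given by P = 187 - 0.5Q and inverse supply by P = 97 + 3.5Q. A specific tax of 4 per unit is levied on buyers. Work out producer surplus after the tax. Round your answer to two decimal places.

808.94

Pre-tax equilibrium: 187 - 0.5Q = 97 + 3.5Q gives Q* = 22.5, P* = 175.75.
A tax on buyers shifts demand down by 4: (187 - 4) - 0.5Q = 97 + 3.5Q, so Q_t = 21.5. Buyers pay P_b = 176.25; sellers receive P_s = P_b - 4 = 172.25.
Producer surplus is the triangle above supply below P_s: (1/2)(21.5)(172.25 - 97) = 808.9375.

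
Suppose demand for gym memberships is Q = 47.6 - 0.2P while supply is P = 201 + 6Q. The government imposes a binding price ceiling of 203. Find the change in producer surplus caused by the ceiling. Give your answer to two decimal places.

-33.61

Rewriting demand in inverse form: P = 238 - 5Q.
Free-market equilibrium: 238 - 5Q = 201 + 6Q gives Q* = 3.3636, P* = 221.1818.
At P = 203, sellers supply (203 - 201)/6 = 0.3333 while buyers want more, so the quantity traded is 0.3333 at price 203.
PS goes from (1/2)(3.3636)(20.1818) = 33.9421 to 0.3333 (computed as (203 - 201)(0.3333) - (1/2)(6)(0.3333)^2), a change of -33.6088.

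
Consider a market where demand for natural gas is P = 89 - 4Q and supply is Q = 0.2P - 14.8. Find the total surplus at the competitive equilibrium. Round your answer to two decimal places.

Rewriting supply in inverse form: P = 74 + 5Q.
Equilibrium: 89 - 4Q = 74 + 5Q, so Q* = 1.6667 and P* = 82.3333.
Total surplus is the full triangle between the curves from 0 to Q*: (1/2)(1.6667)(89 - 74) = 12.5.

12.50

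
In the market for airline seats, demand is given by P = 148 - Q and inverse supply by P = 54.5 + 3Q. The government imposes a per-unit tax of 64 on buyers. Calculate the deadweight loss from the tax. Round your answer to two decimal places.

Without the tax, 148 - Q = 54.5 + 3Q so Q* = 23.375 and P* = 124.625.
With the tax, buyers' net willingness to pay falls by 64: (148 - 64) - Q = 54.5 + 3Q, so Q_t = 7.375. Buyers pay P_b = 140.625; sellers receive P_s = P_b - 64 = 76.625.
Deadweight loss is the triangle between the curves from Q_t to Q*: (1/2)(23.375 - 7.375)(64) = 512.

512.00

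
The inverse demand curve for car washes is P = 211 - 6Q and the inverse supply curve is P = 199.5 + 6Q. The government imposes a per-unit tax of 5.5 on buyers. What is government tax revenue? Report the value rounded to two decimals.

2.75

Without the tax, 211 - 6Q = 199.5 + 6Q so Q* = 0.9583 and P* = 205.25.
A tax on buyers shifts demand down by 5.5: (211 - 5.5) - 6Q = 199.5 + 6Q, so Q_t = 0.5. Buyers pay P_b = 208; sellers receive P_s = P_b - 5.5 = 202.5.
Tax revenue = t x Q_t = 5.5 x 0.5 = 2.75.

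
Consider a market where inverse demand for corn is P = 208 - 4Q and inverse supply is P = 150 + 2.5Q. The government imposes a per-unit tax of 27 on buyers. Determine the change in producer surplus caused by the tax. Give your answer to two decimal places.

Without the tax, 208 - 4Q = 150 + 2.5Q so Q* = 8.9231 and P* = 172.3077.
A tax on buyers shifts demand down by 27: (208 - 27) - 4Q = 150 + 2.5Q, so Q_t = 4.7692. Buyers pay P_b = 188.9231; sellers receive P_s = P_b - 27 = 161.9231.
Producers lose the trapezoid between P_s and P* out to Q_t plus the triangle from Q_t to Q*: change in PS = 28.432 - 99.5266 = -71.0947.

-71.09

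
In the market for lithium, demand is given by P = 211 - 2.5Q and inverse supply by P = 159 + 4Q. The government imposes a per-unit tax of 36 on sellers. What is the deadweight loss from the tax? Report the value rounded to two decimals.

99.69

Pre-tax equilibrium: 211 - 2.5Q = 159 + 4Q gives Q* = 8, P* = 191.
A tax on sellers shifts supply up by 36: 211 - 2.5Q = 159 + 4Q + 36, so Q_t = 2.4615. Buyers pay P_b = 204.8462; sellers receive P_s = P_b - 36 = 168.8462.
Deadweight loss is the triangle between the curves from Q_t to Q*: (1/2)(8 - 2.4615)(36) = 99.6923.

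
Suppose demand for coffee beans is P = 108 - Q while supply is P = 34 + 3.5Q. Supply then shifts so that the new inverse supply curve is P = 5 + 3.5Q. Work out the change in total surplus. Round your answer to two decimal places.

Initial equilibrium: Q_0 = 16.4444, P_0 = 91.5556; CS_0 = (1/2)(16.4444)(16.4444) = 135.2099, PS_0 = (1/2)(16.4444)(57.5556) = 473.2346.
New equilibrium: 108 - Q = 5 + 3.5Q gives Q_1 = 22.8889, P_1 = 85.1111; CS_1 = 261.9506, PS_1 = 916.8272.
Change in total surplus = (261.9506 + 916.8272) - (135.2099 + 473.2346) = 570.3333.

570.33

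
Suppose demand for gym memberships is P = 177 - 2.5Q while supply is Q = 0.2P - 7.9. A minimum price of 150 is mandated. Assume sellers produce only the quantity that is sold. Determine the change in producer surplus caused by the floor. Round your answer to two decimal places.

Rewriting supply in inverse form: P = 39.5 + 5Q.
Free-market equilibrium: 177 - 2.5Q = 39.5 + 5Q gives Q* = 18.3333, P* = 131.1667.
At P = 150, buyers demand (177 - 150)/2.5 = 10.8 while sellers would supply more, so the quantity traded is 10.8 at price 150.
PS goes from (1/2)(18.3333)(91.6667) = 840.2778 to 901.8 (computed as (150 - 39.5)(10.8) - (1/2)(5)(10.8)^2), a change of 61.5222.

61.52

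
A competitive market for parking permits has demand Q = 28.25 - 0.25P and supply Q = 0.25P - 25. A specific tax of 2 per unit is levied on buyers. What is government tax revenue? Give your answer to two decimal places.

Rewriting demand in inverse form: P = 113 - 4Q.
Rewriting supply in inverse form: P = 100 + 4Q.
Without the tax, 113 - 4Q = 100 + 4Q so Q* = 1.625 and P* = 106.5.
A tax on buyers shifts demand down by 2: (113 - 2) - 4Q = 100 + 4Q, so Q_t = 1.375. Buyers pay P_b = 107.5; sellers receive P_s = P_b - 2 = 105.5.
Tax revenue = t x Q_t = 2 x 1.375 = 2.75.

2.75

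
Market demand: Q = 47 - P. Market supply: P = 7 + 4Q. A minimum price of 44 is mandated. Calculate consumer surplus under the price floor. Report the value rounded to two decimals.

4.50

Rewriting demand in inverse form: P = 47 - Q.
Free-market equilibrium: 47 - Q = 7 + 4Q gives Q* = 8, P* = 39.
At the floor price 44, quantity demanded is (47 - 44)/1 = 3; demand is the short side, so Q = 3 trades at P = 44.
CS is the triangle under demand above 44: (1/2)(3)(47 - 44) = 4.5.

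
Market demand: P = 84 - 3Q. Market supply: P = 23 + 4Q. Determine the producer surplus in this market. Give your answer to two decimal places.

151.88

Set 84 - 3Q = 23 + 4Q, which gives 61 = 7Q, so Q* = 8.7143 and P* = 84 - 3(8.7143) = 57.8571.
PS is the area between P* and the supply curve from 0 to Q*: (1/2)(8.7143)(34.8571) = 151.8776.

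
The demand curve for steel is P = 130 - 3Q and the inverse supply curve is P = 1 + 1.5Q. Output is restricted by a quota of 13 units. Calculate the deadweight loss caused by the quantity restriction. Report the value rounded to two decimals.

552.25

Without the quota, 130 - 3Q = 1 + 1.5Q gives Q* = 28.6667.
At Q = 13 the demand price is 130 - 3(13) = 91 and the supply price is 1 + 1.5(13) = 20.5.
Deadweight loss is the triangle between the curves from 13 to 28.6667: (1/2)(91 - 20.5)(28.6667 - 13) = 552.25.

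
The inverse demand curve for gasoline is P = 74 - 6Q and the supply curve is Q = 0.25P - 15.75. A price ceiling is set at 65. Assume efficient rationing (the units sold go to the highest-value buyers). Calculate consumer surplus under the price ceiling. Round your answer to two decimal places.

3.75

Rewriting supply in inverse form: P = 63 + 4Q.
Free-market equilibrium: 74 - 6Q = 63 + 4Q gives Q* = 1.1, P* = 67.4.
At P = 65, sellers supply (65 - 63)/4 = 0.5 while buyers want more, so the quantity traded is 0.5 at price 65.
The demand price at Q = 0.5 is 71. CS is the trapezoid between demand and 65 over [0, 0.5]: (1/2)[(74 - 65) + (71 - 65)](0.5) = 3.75.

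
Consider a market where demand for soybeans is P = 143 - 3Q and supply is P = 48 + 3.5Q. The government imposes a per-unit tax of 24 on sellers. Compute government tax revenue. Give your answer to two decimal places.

Without the tax, 143 - 3Q = 48 + 3.5Q so Q* = 14.6154 and P* = 99.1538.
A tax on sellers shifts supply up by 24: 143 - 3Q = 48 + 3.5Q + 24, so Q_t = 10.9231. Buyers pay P_b = 110.2308; sellers receive P_s = P_b - 24 = 86.2308.
Revenue is the tax times quantity traded: 24 x 10.9231 = 262.1538.

262.15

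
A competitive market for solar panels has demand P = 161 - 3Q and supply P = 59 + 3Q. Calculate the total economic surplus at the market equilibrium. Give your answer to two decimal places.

867.00

Setting demand equal to supply, 102 = 6Q, so Q* = 17 and P* = 110.
Total surplus is the full triangle between the curves from 0 to Q*: (1/2)(17)(161 - 59) = 867.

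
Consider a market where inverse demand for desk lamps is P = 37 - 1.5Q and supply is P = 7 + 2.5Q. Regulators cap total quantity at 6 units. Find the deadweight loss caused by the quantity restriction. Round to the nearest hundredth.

Without the quota, 37 - 1.5Q = 7 + 2.5Q gives Q* = 7.5.
At Q = 6 the demand price is 37 - 1.5(6) = 28 and the supply price is 7 + 2.5(6) = 22.
Deadweight loss is the triangle between the curves from 6 to 7.5: (1/2)(28 - 22)(7.5 - 6) = 4.5.

4.50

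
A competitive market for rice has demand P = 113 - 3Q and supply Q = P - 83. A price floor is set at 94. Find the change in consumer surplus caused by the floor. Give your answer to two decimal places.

-24.21

Rewriting supply in inverse form: P = 83 + Q.
Free-market equilibrium: 113 - 3Q = 83 + Q gives Q* = 7.5, P* = 90.5.
At the floor price 94, quantity demanded is (113 - 94)/3 = 6.3333; demand is the short side, so Q = 6.3333 trades at P = 94.
CS goes from (1/2)(7.5)(22.5) = 84.375 to 60.1667 (computed as (113 - 94)(6.3333) - (1/2)(3)(6.3333)^2), a change of -24.2083.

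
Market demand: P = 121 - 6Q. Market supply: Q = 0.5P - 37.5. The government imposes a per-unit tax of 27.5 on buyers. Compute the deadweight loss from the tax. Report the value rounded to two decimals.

Rewriting supply in inverse form: P = 75 + 2Q.
Pre-tax equilibrium: 121 - 6Q = 75 + 2Q gives Q* = 5.75, P* = 86.5.
With the tax, buyers' net willingness to pay falls by 27.5: (121 - 27.5) - 6Q = 75 + 2Q, so Q_t = 2.3125. Buyers pay P_b = 107.125; sellers receive P_s = P_b - 27.5 = 79.625.
Deadweight loss is the triangle between the curves from Q_t to Q*: (1/2)(5.75 - 2.3125)(27.5) = 47.2656.

47.27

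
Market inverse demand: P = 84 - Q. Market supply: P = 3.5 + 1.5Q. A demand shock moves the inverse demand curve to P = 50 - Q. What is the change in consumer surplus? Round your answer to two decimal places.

-345.44

Initial equilibrium: Q_0 = 32.2, P_0 = 51.8; CS_0 = (1/2)(32.2)(32.2) = 518.42, PS_0 = (1/2)(32.2)(48.3) = 777.63.
New equilibrium: 50 - Q = 3.5 + 1.5Q gives Q_1 = 18.6, P_1 = 31.4; CS_1 = 172.98, PS_1 = 259.47.
Change in consumer surplus = 172.98 - 518.42 = -345.44.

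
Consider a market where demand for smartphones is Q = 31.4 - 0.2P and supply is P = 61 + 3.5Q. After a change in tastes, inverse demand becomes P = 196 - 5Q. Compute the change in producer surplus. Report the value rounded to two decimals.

Rewriting demand in inverse form: P = 157 - 5Q.
Initial equilibrium: Q_0 = 11.2941, P_0 = 100.5294; CS_0 = (1/2)(11.2941)(56.4706) = 318.8927, PS_0 = (1/2)(11.2941)(39.5294) = 223.2249.
New equilibrium: 196 - 5Q = 61 + 3.5Q gives Q_1 = 15.8824, P_1 = 116.5882; CS_1 = 630.6228, PS_1 = 441.436.
Change in producer surplus = 441.436 - 223.2249 = 218.2111.

218.21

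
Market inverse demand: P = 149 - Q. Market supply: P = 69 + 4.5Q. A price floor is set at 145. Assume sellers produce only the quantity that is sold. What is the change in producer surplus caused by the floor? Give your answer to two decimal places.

Free-market equilibrium: 149 - Q = 69 + 4.5Q gives Q* = 14.5455, P* = 134.4545.
At the floor price 145, quantity demanded is (149 - 145)/1 = 4; demand is the short side, so Q = 4 trades at P = 145.
PS goes from (1/2)(14.5455)(65.4545) = 476.0331 to 268 (computed as (145 - 69)(4) - (1/2)(4.5)(4)^2), a change of -208.0331.

-208.03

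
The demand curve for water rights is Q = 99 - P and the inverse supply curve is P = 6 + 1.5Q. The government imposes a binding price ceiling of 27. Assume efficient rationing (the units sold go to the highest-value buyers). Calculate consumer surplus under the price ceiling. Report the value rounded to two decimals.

910.00

Rewriting demand in inverse form: P = 99 - Q.
Without the control, 99 - Q = 6 + 1.5Q so Q* = 37.2 and P* = 61.8.
At the ceiling price 27, quantity supplied is (27 - 6)/1.5 = 14; supply is the short side, so Q = 14 trades at P = 27.
The demand price at Q = 14 is 85. CS is the trapezoid between demand and 27 over [0, 14]: (1/2)[(99 - 27) + (85 - 27)](14) = 910.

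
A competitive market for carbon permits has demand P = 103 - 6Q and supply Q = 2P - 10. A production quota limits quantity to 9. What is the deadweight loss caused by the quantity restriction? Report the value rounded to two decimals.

120.02

Rewriting supply in inverse form: P = 5 + 0.5Q.
Without the quota, 103 - 6Q = 5 + 0.5Q gives Q* = 15.0769.
At Q = 9 the demand price is 103 - 6(9) = 49 and the supply price is 5 + 0.5(9) = 9.5.
DWL = (1/2)(gap between curves at 9) x (Q* - 9) = (1/2)(39.5)(6.0769) = 120.0192.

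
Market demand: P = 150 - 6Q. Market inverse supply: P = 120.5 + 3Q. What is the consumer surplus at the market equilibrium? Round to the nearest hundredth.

32.23

Equilibrium: 150 - 6Q = 120.5 + 3Q, so Q* = 3.2778 and P* = 130.3333.
Consumer surplus is the triangle under demand above P*: (1/2)(3.2778)(150 - 130.3333) = (1/2)(3.2778)(19.6667) = 32.2315.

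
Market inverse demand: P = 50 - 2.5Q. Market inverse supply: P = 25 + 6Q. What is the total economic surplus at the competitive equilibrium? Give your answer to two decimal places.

36.76

Equilibrium: 50 - 2.5Q = 25 + 6Q, so Q* = 2.9412 and P* = 42.6471.
CS = (1/2)(2.9412)(7.3529) = 10.8131 and PS = (1/2)(2.9412)(17.6471) = 25.9516, so total surplus = 36.7647.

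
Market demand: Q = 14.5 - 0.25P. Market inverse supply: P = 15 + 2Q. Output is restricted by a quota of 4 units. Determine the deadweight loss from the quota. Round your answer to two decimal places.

Rewriting demand in inverse form: P = 58 - 4Q.
Unrestricted equilibrium: Q* = (58 - 15)/(4 + 2) = 7.1667.
At Q = 4 the demand price is 58 - 4(4) = 42 and the supply price is 15 + 2(4) = 23.
DWL = (1/2)(gap between curves at 4) x (Q* - 4) = (1/2)(19)(3.1667) = 30.0833.

30.08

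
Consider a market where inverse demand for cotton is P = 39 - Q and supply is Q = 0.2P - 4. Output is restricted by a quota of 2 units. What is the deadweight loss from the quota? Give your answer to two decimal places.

4.08

Rewriting supply in inverse form: P = 20 + 5Q.
Without the quota, 39 - Q = 20 + 5Q gives Q* = 3.1667.
At Q = 2 the demand price is 39 - (2) = 37 and the supply price is 20 + 5(2) = 30.
DWL = (1/2)(gap between curves at 2) x (Q* - 2) = (1/2)(7)(1.1667) = 4.0833.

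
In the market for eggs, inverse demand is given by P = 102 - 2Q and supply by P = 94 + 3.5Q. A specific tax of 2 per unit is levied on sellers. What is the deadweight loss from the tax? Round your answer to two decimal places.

0.36

Without the tax, 102 - 2Q = 94 + 3.5Q so Q* = 1.4545 and P* = 99.0909.
A tax on sellers shifts supply up by 2: 102 - 2Q = 94 + 3.5Q + 2, so Q_t = 1.0909. Buyers pay P_b = 99.8182; sellers receive P_s = P_b - 2 = 97.8182.
The welfare triangle lost has base Q* - Q_t = 0.3636 and height t = 2, so DWL = (1/2)(0.3636)(2) = 0.3636.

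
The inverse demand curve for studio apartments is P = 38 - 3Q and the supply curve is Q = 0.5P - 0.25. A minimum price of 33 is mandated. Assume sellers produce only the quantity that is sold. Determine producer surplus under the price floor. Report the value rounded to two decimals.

Rewriting supply in inverse form: P = 0.5 + 2Q.
Free-market equilibrium: 38 - 3Q = 0.5 + 2Q gives Q* = 7.5, P* = 15.5.
At the floor price 33, quantity demanded is (38 - 33)/3 = 1.6667; demand is the short side, so Q = 1.6667 trades at P = 33.
The supply price at Q = 1.6667 is 3.8333. PS is the trapezoid between 33 and supply over [0, 1.6667]: (1/2)[(33 - 0.5) + (33 - 3.8333)](1.6667) = 51.3889.

51.39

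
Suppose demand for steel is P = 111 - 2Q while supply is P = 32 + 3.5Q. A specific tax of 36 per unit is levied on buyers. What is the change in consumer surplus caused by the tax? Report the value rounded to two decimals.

-145.19

Without the tax, 111 - 2Q = 32 + 3.5Q so Q* = 14.3636 and P* = 82.2727.
A tax on buyers shifts demand down by 36: (111 - 36) - 2Q = 32 + 3.5Q, so Q_t = 7.8182. Buyers pay P_b = 95.3636; sellers receive P_s = P_b - 36 = 59.3636.
CS falls from (1/2)(14.3636)(28.7273) = 206.314 to (1/2)(7.8182)(15.6364) = 61.124, a change of -145.1901.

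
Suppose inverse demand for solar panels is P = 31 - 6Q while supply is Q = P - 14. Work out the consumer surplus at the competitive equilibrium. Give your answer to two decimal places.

17.69

Rewriting supply in inverse form: P = 14 + Q.
Set 31 - 6Q = 14 + Q, which gives 17 = 7Q, so Q* = 2.4286 and P* = 31 - 6(2.4286) = 16.4286.
The demand choke price is 31, so CS = (1/2)(Q*)(31 - P*) = (1/2)(2.4286)(14.5714) = 17.6939.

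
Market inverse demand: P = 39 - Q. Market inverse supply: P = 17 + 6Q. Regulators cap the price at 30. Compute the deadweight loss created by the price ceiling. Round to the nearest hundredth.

3.34

Free-market equilibrium: 39 - Q = 17 + 6Q gives Q* = 3.1429, P* = 35.8571.
At the ceiling price 30, quantity supplied is (30 - 17)/6 = 2.1667; supply is the short side, so Q = 2.1667 trades at P = 30.
At Q = 2.1667 the demand price is 36.8333 and the supply price is 30. Deadweight loss is the triangle between the curves from 2.1667 to 3.1429: (1/2)(36.8333 - 30)(3.1429 - 2.1667) = 3.3353.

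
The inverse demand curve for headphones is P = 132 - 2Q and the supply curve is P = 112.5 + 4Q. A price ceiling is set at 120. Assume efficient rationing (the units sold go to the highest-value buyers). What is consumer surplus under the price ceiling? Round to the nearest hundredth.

18.98

Free-market equilibrium: 132 - 2Q = 112.5 + 4Q gives Q* = 3.25, P* = 125.5.
At P = 120, sellers supply (120 - 112.5)/4 = 1.875 while buyers want more, so the quantity traded is 1.875 at price 120.
The demand price at Q = 1.875 is 128.25. CS is the trapezoid between demand and 120 over [0, 1.875]: (1/2)[(132 - 120) + (128.25 - 120)](1.875) = 18.9844.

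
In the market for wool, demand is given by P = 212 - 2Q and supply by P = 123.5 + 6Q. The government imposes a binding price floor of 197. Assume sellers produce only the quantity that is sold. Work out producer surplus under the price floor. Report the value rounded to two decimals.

Free-market equilibrium: 212 - 2Q = 123.5 + 6Q gives Q* = 11.0625, P* = 189.875.
At the floor price 197, quantity demanded is (212 - 197)/2 = 7.5; demand is the short side, so Q = 7.5 trades at P = 197.
The supply price at Q = 7.5 is 168.5. PS is the trapezoid between 197 and supply over [0, 7.5]: (1/2)[(197 - 123.5) + (197 - 168.5)](7.5) = 382.5.

382.50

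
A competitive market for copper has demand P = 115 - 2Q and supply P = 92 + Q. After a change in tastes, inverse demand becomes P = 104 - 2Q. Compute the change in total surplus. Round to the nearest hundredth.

Initial equilibrium: Q_0 = 7.6667, P_0 = 99.6667; CS_0 = (1/2)(7.6667)(15.3333) = 58.7778, PS_0 = (1/2)(7.6667)(7.6667) = 29.3889.
New equilibrium: 104 - 2Q = 92 + Q gives Q_1 = 4, P_1 = 96; CS_1 = 16, PS_1 = 8.
Change in total surplus = (16 + 8) - (58.7778 + 29.3889) = -64.1667.

-64.17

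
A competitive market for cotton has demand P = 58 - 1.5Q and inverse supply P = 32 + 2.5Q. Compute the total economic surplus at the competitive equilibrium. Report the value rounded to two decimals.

84.50

Set 58 - 1.5Q = 32 + 2.5Q, which gives 26 = 4Q, so Q* = 6.5 and P* = 58 - 1.5(6.5) = 48.25.
Total surplus is the full triangle between the curves from 0 to Q*: (1/2)(6.5)(58 - 32) = 84.5.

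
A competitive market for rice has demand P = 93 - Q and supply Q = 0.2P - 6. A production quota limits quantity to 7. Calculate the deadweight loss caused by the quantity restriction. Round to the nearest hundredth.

Rewriting supply in inverse form: P = 30 + 5Q.
Without the quota, 93 - Q = 30 + 5Q gives Q* = 10.5.
At Q = 7 the demand price is 93 - (7) = 86 and the supply price is 30 + 5(7) = 65.
DWL = (1/2)(gap between curves at 7) x (Q* - 7) = (1/2)(21)(3.5) = 36.75.

36.75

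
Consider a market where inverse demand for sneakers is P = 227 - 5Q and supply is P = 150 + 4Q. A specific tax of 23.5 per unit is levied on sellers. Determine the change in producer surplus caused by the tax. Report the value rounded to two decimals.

Without the tax, 227 - 5Q = 150 + 4Q so Q* = 8.5556 and P* = 184.2222.
With the tax, sellers need 23.5 more per unit: 227 - 5Q = 150 + 4Q + 23.5, so Q_t = 5.9444. Buyers pay P_b = 197.2778; sellers receive P_s = P_b - 23.5 = 173.7778.
PS falls from (1/2)(8.5556)(34.2222) = 146.3951 to (1/2)(5.9444)(23.7778) = 70.6728, a change of -75.7222.

-75.72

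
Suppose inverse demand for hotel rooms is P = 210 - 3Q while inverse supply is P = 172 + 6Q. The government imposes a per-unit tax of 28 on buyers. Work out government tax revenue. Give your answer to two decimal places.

Without the tax, 210 - 3Q = 172 + 6Q so Q* = 4.2222 and P* = 197.3333.
A tax on buyers shifts demand down by 28: (210 - 28) - 3Q = 172 + 6Q, so Q_t = 1.1111. Buyers pay P_b = 206.6667; sellers receive P_s = P_b - 28 = 178.6667.
Tax revenue = t x Q_t = 28 x 1.1111 = 31.1111.

31.11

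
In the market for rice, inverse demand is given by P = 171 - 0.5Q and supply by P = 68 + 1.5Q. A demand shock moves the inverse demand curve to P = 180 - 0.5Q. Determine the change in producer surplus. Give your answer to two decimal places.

362.81

Initial equilibrium: Q_0 = 51.5, P_0 = 145.25; CS_0 = (1/2)(51.5)(25.75) = 663.0625, PS_0 = (1/2)(51.5)(77.25) = 1989.1875.
New equilibrium: 180 - 0.5Q = 68 + 1.5Q gives Q_1 = 56, P_1 = 152; CS_1 = 784, PS_1 = 2352.
Change in producer surplus = 2352 - 1989.1875 = 362.8125.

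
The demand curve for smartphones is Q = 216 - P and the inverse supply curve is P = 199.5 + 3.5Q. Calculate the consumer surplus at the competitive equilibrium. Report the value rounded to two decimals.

Rewriting demand in inverse form: P = 216 - Q.
Setting demand equal to supply, 16.5 = 4.5Q, so Q* = 3.6667 and P* = 212.3333.
The demand choke price is 216, so CS = (1/2)(Q*)(216 - P*) = (1/2)(3.6667)(3.6667) = 6.7222.

6.72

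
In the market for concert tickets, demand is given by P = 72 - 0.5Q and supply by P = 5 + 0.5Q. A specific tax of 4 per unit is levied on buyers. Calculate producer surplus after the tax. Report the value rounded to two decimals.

Pre-tax equilibrium: 72 - 0.5Q = 5 + 0.5Q gives Q* = 67, P* = 38.5.
A tax on buyers shifts demand down by 4: (72 - 4) - 0.5Q = 5 + 0.5Q, so Q_t = 63. Buyers pay P_b = 40.5; sellers receive P_s = P_b - 4 = 36.5.
Producer surplus is the triangle above supply below P_s: (1/2)(63)(36.5 - 5) = 992.25.

992.25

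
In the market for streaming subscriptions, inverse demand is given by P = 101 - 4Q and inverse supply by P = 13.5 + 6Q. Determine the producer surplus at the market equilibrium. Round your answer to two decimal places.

229.69

Equilibrium: 101 - 4Q = 13.5 + 6Q, so Q* = 8.75 and P* = 66.
Producer surplus is the triangle above supply below P*: (1/2)(8.75)(66 - 13.5) = (1/2)(8.75)(52.5) = 229.6875.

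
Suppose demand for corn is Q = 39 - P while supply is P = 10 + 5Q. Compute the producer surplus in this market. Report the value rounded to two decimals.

58.40

Rewriting demand in inverse form: P = 39 - Q.
Setting demand equal to supply, 29 = 6Q, so Q* = 4.8333 and P* = 34.1667.
The supply curve's price intercept is 10, so PS = (1/2)(Q*)(P* - 10) = (1/2)(4.8333)(24.1667) = 58.4028.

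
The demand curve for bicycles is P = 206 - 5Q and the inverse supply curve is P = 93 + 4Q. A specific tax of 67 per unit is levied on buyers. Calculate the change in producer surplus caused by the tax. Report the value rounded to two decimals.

Without the tax, 206 - 5Q = 93 + 4Q so Q* = 12.5556 and P* = 143.2222.
A tax on buyers shifts demand down by 67: (206 - 67) - 5Q = 93 + 4Q, so Q_t = 5.1111. Buyers pay P_b = 180.4444; sellers receive P_s = P_b - 67 = 113.4444.
PS falls from (1/2)(12.5556)(50.2222) = 315.284 to (1/2)(5.1111)(20.4444) = 52.2469, a change of -263.037.

-263.04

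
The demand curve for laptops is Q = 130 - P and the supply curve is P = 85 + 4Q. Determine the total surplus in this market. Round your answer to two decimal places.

Rewriting demand in inverse form: P = 130 - Q.
Equilibrium: 130 - Q = 85 + 4Q, so Q* = 9 and P* = 121.
Total surplus is the full triangle between the curves from 0 to Q*: (1/2)(9)(130 - 85) = 202.5.

202.50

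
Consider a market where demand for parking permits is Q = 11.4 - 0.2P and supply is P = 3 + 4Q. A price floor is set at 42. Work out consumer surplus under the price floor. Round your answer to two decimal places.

Rewriting demand in inverse form: P = 57 - 5Q.
Without the control, 57 - 5Q = 3 + 4Q so Q* = 6 and P* = 27.
At the floor price 42, quantity demanded is (57 - 42)/5 = 3; demand is the short side, so Q = 3 trades at P = 42.
CS is the triangle under demand above 42: (1/2)(3)(57 - 42) = 22.5.

22.50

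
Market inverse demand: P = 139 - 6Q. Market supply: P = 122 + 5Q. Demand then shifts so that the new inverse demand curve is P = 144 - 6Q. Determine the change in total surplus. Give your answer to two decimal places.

8.86

Initial equilibrium: Q_0 = 1.5455, P_0 = 129.7273; CS_0 = (1/2)(1.5455)(9.2727) = 7.1653, PS_0 = (1/2)(1.5455)(7.7273) = 5.9711.
New equilibrium: 144 - 6Q = 122 + 5Q gives Q_1 = 2, P_1 = 132; CS_1 = 12, PS_1 = 10.
Change in total surplus = (12 + 10) - (7.1653 + 5.9711) = 8.8636.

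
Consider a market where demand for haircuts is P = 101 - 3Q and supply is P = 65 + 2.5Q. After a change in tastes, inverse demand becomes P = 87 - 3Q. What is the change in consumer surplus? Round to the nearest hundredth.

Initial equilibrium: Q_0 = 6.5455, P_0 = 81.3636; CS_0 = (1/2)(6.5455)(19.6364) = 64.2645, PS_0 = (1/2)(6.5455)(16.3636) = 53.5537.
New equilibrium: 87 - 3Q = 65 + 2.5Q gives Q_1 = 4, P_1 = 75; CS_1 = 24, PS_1 = 20.
Change in consumer surplus = 24 - 64.2645 = -40.2645.

-40.26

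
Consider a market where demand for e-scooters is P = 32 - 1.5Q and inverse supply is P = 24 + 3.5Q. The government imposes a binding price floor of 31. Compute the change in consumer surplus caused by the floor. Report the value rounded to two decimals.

-1.59

Free-market equilibrium: 32 - 1.5Q = 24 + 3.5Q gives Q* = 1.6, P* = 29.6.
At P = 31, buyers demand (32 - 31)/1.5 = 0.6667 while sellers would supply more, so the quantity traded is 0.6667 at price 31.
CS goes from (1/2)(1.6)(2.4) = 1.92 to 0.3333 (computed as (32 - 31)(0.6667) - (1/2)(1.5)(0.6667)^2), a change of -1.5867.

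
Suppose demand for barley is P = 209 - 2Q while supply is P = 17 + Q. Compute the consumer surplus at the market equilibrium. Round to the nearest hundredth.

4096.00

Equilibrium: 209 - 2Q = 17 + Q, so Q* = 64 and P* = 81.
Consumer surplus is the triangle under demand above P*: (1/2)(64)(209 - 81) = (1/2)(64)(128) = 4096.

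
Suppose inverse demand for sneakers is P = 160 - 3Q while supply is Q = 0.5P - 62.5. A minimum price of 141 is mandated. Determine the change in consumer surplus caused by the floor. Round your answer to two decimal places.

Rewriting supply in inverse form: P = 125 + 2Q.
Without the control, 160 - 3Q = 125 + 2Q so Q* = 7 and P* = 139.
At P = 141, buyers demand (160 - 141)/3 = 6.3333 while sellers would supply more, so the quantity traded is 6.3333 at price 141.
CS goes from (1/2)(7)(21) = 73.5 to 60.1667 (computed as (160 - 141)(6.3333) - (1/2)(3)(6.3333)^2), a change of -13.3333.

-13.33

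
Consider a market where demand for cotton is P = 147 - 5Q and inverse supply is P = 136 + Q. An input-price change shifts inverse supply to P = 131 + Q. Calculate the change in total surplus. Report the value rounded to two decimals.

Initial equilibrium: Q_0 = 1.8333, P_0 = 137.8333; CS_0 = (1/2)(1.8333)(9.1667) = 8.4028, PS_0 = (1/2)(1.8333)(1.8333) = 1.6806.
New equilibrium: 147 - 5Q = 131 + Q gives Q_1 = 2.6667, P_1 = 133.6667; CS_1 = 17.7778, PS_1 = 3.5556.
Change in total surplus = (17.7778 + 3.5556) - (8.4028 + 1.6806) = 11.25.

11.25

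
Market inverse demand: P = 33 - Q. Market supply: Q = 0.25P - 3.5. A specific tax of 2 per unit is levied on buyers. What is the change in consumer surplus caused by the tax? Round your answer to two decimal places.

-1.44

Rewriting supply in inverse form: P = 14 + 4Q.
Without the tax, 33 - Q = 14 + 4Q so Q* = 3.8 and P* = 29.2.
A tax on buyers shifts demand down by 2: (33 - 2) - Q = 14 + 4Q, so Q_t = 3.4. Buyers pay P_b = 29.6; sellers receive P_s = P_b - 2 = 27.6.
Consumers lose the trapezoid between P* and P_b out to Q_t plus the triangle from Q_t to Q*: change in CS = 5.78 - 7.22 = -1.44.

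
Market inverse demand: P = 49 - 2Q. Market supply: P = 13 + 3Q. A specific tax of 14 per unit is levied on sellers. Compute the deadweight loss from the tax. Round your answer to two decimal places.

Without the tax, 49 - 2Q = 13 + 3Q so Q* = 7.2 and P* = 34.6.
A tax on sellers shifts supply up by 14: 49 - 2Q = 13 + 3Q + 14, so Q_t = 4.4. Buyers pay P_b = 40.2; sellers receive P_s = P_b - 14 = 26.2.
The welfare triangle lost has base Q* - Q_t = 2.8 and height t = 14, so DWL = (1/2)(2.8)(14) = 19.6.

19.60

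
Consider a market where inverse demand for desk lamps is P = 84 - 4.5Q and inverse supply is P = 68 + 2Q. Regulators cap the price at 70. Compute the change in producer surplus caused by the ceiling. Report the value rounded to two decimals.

-5.06

Free-market equilibrium: 84 - 4.5Q = 68 + 2Q gives Q* = 2.4615, P* = 72.9231.
At P = 70, sellers supply (70 - 68)/2 = 1 while buyers want more, so the quantity traded is 1 at price 70.
PS goes from (1/2)(2.4615)(4.9231) = 6.0592 to 1 (computed as (70 - 68)(1) - (1/2)(2)(1)^2), a change of -5.0592.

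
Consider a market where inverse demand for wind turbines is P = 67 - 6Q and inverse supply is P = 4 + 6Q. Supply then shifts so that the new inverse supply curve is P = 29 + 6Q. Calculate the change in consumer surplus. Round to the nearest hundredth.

-52.60

Initial equilibrium: Q_0 = 5.25, P_0 = 35.5; CS_0 = (1/2)(5.25)(31.5) = 82.6875, PS_0 = (1/2)(5.25)(31.5) = 82.6875.
New equilibrium: 67 - 6Q = 29 + 6Q gives Q_1 = 3.1667, P_1 = 48; CS_1 = 30.0833, PS_1 = 30.0833.
Change in consumer surplus = 30.0833 - 82.6875 = -52.6042.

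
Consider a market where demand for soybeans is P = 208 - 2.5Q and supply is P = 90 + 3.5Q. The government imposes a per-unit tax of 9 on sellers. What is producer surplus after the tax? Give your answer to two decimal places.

577.55

Without the tax, 208 - 2.5Q = 90 + 3.5Q so Q* = 19.6667 and P* = 158.8333.
A tax on sellers shifts supply up by 9: 208 - 2.5Q = 90 + 3.5Q + 9, so Q_t = 18.1667. Buyers pay P_b = 162.5833; sellers receive P_s = P_b - 9 = 153.5833.
PS = (1/2)(Q_t)(P_s - 90) = (1/2)(18.1667)(63.5833) = 577.5486.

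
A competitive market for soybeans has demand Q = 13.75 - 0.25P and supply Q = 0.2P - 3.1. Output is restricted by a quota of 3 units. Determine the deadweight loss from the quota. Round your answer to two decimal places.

8.68

Rewriting demand in inverse form: P = 55 - 4Q.
Rewriting supply in inverse form: P = 15.5 + 5Q.
Unrestricted equilibrium: Q* = (55 - 15.5)/(4 + 5) = 4.3889.
At Q = 3 the demand price is 55 - 4(3) = 43 and the supply price is 15.5 + 5(3) = 30.5.
Deadweight loss is the triangle between the curves from 3 to 4.3889: (1/2)(43 - 30.5)(4.3889 - 3) = 8.6806.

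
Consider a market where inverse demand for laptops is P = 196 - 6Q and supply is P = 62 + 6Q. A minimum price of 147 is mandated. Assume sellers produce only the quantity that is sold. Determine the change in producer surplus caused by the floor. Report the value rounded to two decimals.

Free-market equilibrium: 196 - 6Q = 62 + 6Q gives Q* = 11.1667, P* = 129.
At the floor price 147, quantity demanded is (196 - 147)/6 = 8.1667; demand is the short side, so Q = 8.1667 trades at P = 147.
PS goes from (1/2)(11.1667)(67) = 374.0833 to 494.0833 (computed as (147 - 62)(8.1667) - (1/2)(6)(8.1667)^2), a change of 120.

120.00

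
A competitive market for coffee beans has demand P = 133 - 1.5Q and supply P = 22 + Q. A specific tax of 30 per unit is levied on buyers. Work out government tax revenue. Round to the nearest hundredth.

Pre-tax equilibrium: 133 - 1.5Q = 22 + Q gives Q* = 44.4, P* = 66.4.
A tax on buyers shifts demand down by 30: (133 - 30) - 1.5Q = 22 + Q, so Q_t = 32.4. Buyers pay P_b = 84.4; sellers receive P_s = P_b - 30 = 54.4.
Tax revenue = t x Q_t = 30 x 32.4 = 972.

972.00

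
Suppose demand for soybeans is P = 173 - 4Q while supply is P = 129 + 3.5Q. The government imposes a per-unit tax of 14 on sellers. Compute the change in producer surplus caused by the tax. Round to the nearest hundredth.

Without the tax, 173 - 4Q = 129 + 3.5Q so Q* = 5.8667 and P* = 149.5333.
A tax on sellers shifts supply up by 14: 173 - 4Q = 129 + 3.5Q + 14, so Q_t = 4. Buyers pay P_b = 157; sellers receive P_s = P_b - 14 = 143.
PS falls from (1/2)(5.8667)(20.5333) = 60.2311 to (1/2)(4)(14) = 28, a change of -32.2311.

-32.23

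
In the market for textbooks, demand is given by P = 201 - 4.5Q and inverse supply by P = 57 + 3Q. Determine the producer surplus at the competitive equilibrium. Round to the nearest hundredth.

Setting demand equal to supply, 144 = 7.5Q, so Q* = 19.2 and P* = 114.6.
PS is the area between P* and the supply curve from 0 to Q*: (1/2)(19.2)(57.6) = 552.96.

552.96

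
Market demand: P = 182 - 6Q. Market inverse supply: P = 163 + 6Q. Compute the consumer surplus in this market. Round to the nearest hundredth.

7.52

Setting demand equal to supply, 19 = 12Q, so Q* = 1.5833 and P* = 172.5.
The demand choke price is 182, so CS = (1/2)(Q*)(182 - P*) = (1/2)(1.5833)(9.5) = 7.5208.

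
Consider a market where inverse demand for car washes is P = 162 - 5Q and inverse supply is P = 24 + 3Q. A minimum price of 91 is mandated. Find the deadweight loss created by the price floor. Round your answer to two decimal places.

37.21

Without the control, 162 - 5Q = 24 + 3Q so Q* = 17.25 and P* = 75.75.
At the floor price 91, quantity demanded is (162 - 91)/5 = 14.2; demand is the short side, so Q = 14.2 trades at P = 91.
The lost-trades triangle has base Q* - 14.2 = 3.05 and height equal to the gap between the curves at Q = 14.2, which is 91 - 66.6 = 24.4. DWL = (1/2)(3.05)(24.4) = 37.21.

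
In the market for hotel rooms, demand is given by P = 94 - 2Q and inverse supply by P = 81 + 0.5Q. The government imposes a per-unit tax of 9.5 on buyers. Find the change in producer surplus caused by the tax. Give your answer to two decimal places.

-6.27

Pre-tax equilibrium: 94 - 2Q = 81 + 0.5Q gives Q* = 5.2, P* = 83.6.
A tax on buyers shifts demand down by 9.5: (94 - 9.5) - 2Q = 81 + 0.5Q, so Q_t = 1.4. Buyers pay P_b = 91.2; sellers receive P_s = P_b - 9.5 = 81.7.
Producers lose the trapezoid between P_s and P* out to Q_t plus the triangle from Q_t to Q*: change in PS = 0.49 - 6.76 = -6.27.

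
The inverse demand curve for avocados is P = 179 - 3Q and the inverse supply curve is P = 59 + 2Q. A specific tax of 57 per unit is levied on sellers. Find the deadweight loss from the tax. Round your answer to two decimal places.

Without the tax, 179 - 3Q = 59 + 2Q so Q* = 24 and P* = 107.
With the tax, sellers need 57 more per unit: 179 - 3Q = 59 + 2Q + 57, so Q_t = 12.6. Buyers pay P_b = 141.2; sellers receive P_s = P_b - 57 = 84.2.
Deadweight loss is the triangle between the curves from Q_t to Q*: (1/2)(24 - 12.6)(57) = 324.9.

324.90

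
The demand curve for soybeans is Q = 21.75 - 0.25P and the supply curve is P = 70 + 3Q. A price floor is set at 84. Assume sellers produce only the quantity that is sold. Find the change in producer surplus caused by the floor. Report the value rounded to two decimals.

0.81

Rewriting demand in inverse form: P = 87 - 4Q.
Free-market equilibrium: 87 - 4Q = 70 + 3Q gives Q* = 2.4286, P* = 77.2857.
At P = 84, buyers demand (87 - 84)/4 = 0.75 while sellers would supply more, so the quantity traded is 0.75 at price 84.
PS goes from (1/2)(2.4286)(7.2857) = 8.8469 to 9.6562 (computed as (84 - 70)(0.75) - (1/2)(3)(0.75)^2), a change of 0.8093.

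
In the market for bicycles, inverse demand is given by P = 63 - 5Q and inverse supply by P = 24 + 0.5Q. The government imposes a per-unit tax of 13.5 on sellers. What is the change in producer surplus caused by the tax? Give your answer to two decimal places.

-7.20

Pre-tax equilibrium: 63 - 5Q = 24 + 0.5Q gives Q* = 7.0909, P* = 27.5455.
A tax on sellers shifts supply up by 13.5: 63 - 5Q = 24 + 0.5Q + 13.5, so Q_t = 4.6364. Buyers pay P_b = 39.8182; sellers receive P_s = P_b - 13.5 = 26.3182.
PS falls from (1/2)(7.0909)(3.5455) = 12.5702 to (1/2)(4.6364)(2.3182) = 5.374, a change of -7.1963.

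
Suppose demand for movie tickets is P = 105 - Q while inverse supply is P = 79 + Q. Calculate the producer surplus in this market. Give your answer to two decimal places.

Equilibrium: 105 - Q = 79 + Q, so Q* = 13 and P* = 92.
Producer surplus is the triangle above supply below P*: (1/2)(13)(92 - 79) = (1/2)(13)(13) = 84.5.

84.50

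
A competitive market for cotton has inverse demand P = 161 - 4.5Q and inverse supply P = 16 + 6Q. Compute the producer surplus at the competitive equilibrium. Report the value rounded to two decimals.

572.11

Equilibrium: 161 - 4.5Q = 16 + 6Q, so Q* = 13.8095 and P* = 98.8571.
Producer surplus is the triangle above supply below P*: (1/2)(13.8095)(98.8571 - 16) = (1/2)(13.8095)(82.8571) = 572.1088.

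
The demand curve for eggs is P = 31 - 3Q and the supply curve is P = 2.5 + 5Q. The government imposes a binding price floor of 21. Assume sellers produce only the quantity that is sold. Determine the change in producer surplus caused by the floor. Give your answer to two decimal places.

2.16

Free-market equilibrium: 31 - 3Q = 2.5 + 5Q gives Q* = 3.5625, P* = 20.3125.
At the floor price 21, quantity demanded is (31 - 21)/3 = 3.3333; demand is the short side, so Q = 3.3333 trades at P = 21.
PS goes from (1/2)(3.5625)(17.8125) = 31.7285 to 33.8889 (computed as (21 - 2.5)(3.3333) - (1/2)(5)(3.3333)^2), a change of 2.1604.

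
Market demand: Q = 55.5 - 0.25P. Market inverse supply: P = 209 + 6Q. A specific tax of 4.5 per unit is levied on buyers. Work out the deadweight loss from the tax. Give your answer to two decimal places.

1.01

Rewriting demand in inverse form: P = 222 - 4Q.
Without the tax, 222 - 4Q = 209 + 6Q so Q* = 1.3 and P* = 216.8.
With the tax, buyers' net willingness to pay falls by 4.5: (222 - 4.5) - 4Q = 209 + 6Q, so Q_t = 0.85. Buyers pay P_b = 218.6; sellers receive P_s = P_b - 4.5 = 214.1.
The welfare triangle lost has base Q* - Q_t = 0.45 and height t = 4.5, so DWL = (1/2)(0.45)(4.5) = 1.0125.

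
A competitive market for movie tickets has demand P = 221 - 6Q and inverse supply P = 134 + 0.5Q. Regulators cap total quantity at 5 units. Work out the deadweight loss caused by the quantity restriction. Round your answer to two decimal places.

Unrestricted equilibrium: Q* = (221 - 134)/(6 + 0.5) = 13.3846.
At Q = 5 the demand price is 221 - 6(5) = 191 and the supply price is 134 + 0.5(5) = 136.5.
Deadweight loss is the triangle between the curves from 5 to 13.3846: (1/2)(191 - 136.5)(13.3846 - 5) = 228.4808.

228.48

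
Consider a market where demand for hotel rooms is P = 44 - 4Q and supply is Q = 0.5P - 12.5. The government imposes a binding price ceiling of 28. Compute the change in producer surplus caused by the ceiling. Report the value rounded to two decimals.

Rewriting supply in inverse form: P = 25 + 2Q.
Free-market equilibrium: 44 - 4Q = 25 + 2Q gives Q* = 3.1667, P* = 31.3333.
At the ceiling price 28, quantity supplied is (28 - 25)/2 = 1.5; supply is the short side, so Q = 1.5 trades at P = 28.
PS goes from (1/2)(3.1667)(6.3333) = 10.0278 to 2.25 (computed as (28 - 25)(1.5) - (1/2)(2)(1.5)^2), a change of -7.7778.

-7.78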